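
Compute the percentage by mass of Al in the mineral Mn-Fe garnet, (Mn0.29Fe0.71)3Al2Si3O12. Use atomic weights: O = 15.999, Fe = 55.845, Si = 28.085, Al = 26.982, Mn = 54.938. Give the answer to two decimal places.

Molar mass of (Mn0.29Fe0.71)3Al2Si3O12: 0.87·54.938 + 2.13·55.845 + 2·26.982 + 3·28.085 + 12·15.999 = 496.953 g/mol.
Mass of Al per formula unit: 2 × 26.982 = 53.964 g.
Weight fraction Al = 53.964 / 496.953 = 0.1086.

10.86 wt%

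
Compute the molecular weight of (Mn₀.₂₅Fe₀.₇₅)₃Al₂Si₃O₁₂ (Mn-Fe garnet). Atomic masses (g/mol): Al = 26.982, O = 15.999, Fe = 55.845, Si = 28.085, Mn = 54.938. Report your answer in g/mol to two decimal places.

497.06 g/mol

The formula mass is the sum 0.75*54.938 + 2.25*55.845 + 2*26.982 + 3*28.085 + 12*15.999.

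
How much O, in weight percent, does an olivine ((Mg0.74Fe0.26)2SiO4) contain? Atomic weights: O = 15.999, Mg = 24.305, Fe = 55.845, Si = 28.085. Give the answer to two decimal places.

Molar mass of (Mg0.74Fe0.26)2SiO4: 1.48*24.305 + 0.52*55.845 + 1*28.085 + 4*15.999 = 157.092 g/mol.
Mass of O per formula unit: 4 × 15.999 = 63.996 g.
Weight fraction O = 63.996 / 157.092 = 0.4074.

40.74 weight percent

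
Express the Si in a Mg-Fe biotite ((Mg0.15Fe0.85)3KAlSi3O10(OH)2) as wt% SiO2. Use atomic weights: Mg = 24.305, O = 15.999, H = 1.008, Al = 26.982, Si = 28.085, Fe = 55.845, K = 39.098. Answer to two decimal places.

Molar mass of (Mg0.15Fe0.85)3KAlSi3O10(OH)2 = 0.45*24.305 + 2.55*55.845 + 1*39.098 + 1*26.982 + 3*28.085 + 12*15.999 + 2*1.008 = 497.681 g/mol.
Each formula unit contains 3 Si, equivalent to 3/1 = 3.0000 mol SiO2.
M(SiO2) = 1×28.085 + 2×15.999 = 60.083 g/mol.
Mass of SiO2 per formula unit = 3.0000 × 60.083 = 180.249 g.
SiO2 wt% = 180.249 / 497.681 × 100 = 36.22%.

36.22 wt%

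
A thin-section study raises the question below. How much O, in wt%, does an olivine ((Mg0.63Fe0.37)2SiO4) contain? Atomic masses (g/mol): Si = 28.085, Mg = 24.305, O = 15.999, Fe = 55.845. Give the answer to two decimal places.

Formula mass = 1.26×24.305 + 0.74×55.845 + 1×28.085 + 4×15.999 = 164.031 g/mol, of which 63.996 g is O.
So O makes up 63.996/164.031 = 0.3901 of the mass, i.e. 39.01%.

39.01 wt%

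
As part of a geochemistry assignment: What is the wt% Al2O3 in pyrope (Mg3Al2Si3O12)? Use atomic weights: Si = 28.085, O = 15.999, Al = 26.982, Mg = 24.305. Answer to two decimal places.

Molar mass of Mg3Al2Si3O12 = 3*24.305 + 2*26.982 + 3*28.085 + 12*15.999 = 403.122 g/mol.
Each formula unit contains 2 Al, equivalent to 2/2 = 1.0000 mol Al2O3.
M(Al2O3) = 2×26.982 + 3×15.999 = 101.961 g/mol.
Mass of Al2O3 per formula unit = 1.0000 × 101.961 = 101.961 g.
Al2O3 wt% = 101.961 / 403.122 × 100 = 25.29%.

25.29 wt%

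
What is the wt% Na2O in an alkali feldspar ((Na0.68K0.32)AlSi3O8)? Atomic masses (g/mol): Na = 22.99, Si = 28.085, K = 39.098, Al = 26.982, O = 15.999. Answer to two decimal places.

7.88 wt%

Molar mass of (Na0.68K0.32)AlSi3O8 = 0.68×22.99 + 0.32×39.098 + 1×26.982 + 3×28.085 + 8×15.999 = 267.374 g/mol.
Each formula unit contains 0.68 Na, equivalent to 0.68/2 = 0.3400 mol Na2O.
M(Na2O) = 2×22.99 + 1×15.999 = 61.979 g/mol.
Mass of Na2O per formula unit = 0.3400 × 61.979 = 21.073 g.
Na2O wt% = 21.073 / 267.374 × 100 = 7.88%.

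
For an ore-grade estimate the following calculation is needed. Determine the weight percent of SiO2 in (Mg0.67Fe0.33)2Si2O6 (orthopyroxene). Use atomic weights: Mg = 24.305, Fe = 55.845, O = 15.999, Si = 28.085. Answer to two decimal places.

M((Mg0.67Fe0.33)2Si2O6) = 221.590 g/mol; M(SiO2) = 60.083 g/mol.
Moles SiO2 per formula unit = 2 Si ÷ 1 = 2.0000.
SiO2 fraction = (2.0000 × 60.083) / 221.590 = 120.166/221.590 = 0.5423.

54.23 wt%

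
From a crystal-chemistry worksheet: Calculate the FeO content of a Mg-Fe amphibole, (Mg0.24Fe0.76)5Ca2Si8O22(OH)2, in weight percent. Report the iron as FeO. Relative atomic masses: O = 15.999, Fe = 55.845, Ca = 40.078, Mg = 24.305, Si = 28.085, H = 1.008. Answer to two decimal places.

Formula mass = 932.205 g/mol.
3.80 Fe → 3.8000 mol FeO per formula unit; M(FeO) = 71.844, so FeO mass = 273.007 g.
273.007/932.205 × 100 = 29.29 wt%.

29.29 wt%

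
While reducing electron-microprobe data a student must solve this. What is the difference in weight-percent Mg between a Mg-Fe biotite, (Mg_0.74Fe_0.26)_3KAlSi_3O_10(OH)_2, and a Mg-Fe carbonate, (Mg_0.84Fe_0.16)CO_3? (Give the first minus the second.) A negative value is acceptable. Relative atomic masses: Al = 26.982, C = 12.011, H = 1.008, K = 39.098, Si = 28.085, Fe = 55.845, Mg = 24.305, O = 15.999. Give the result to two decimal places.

-10.64 percentage points

First mineral: 53.957 g Mg in 441.855 g formula = 12.21 wt% Mg.
Second mineral: 20.416 g Mg in 89.359 g formula = 22.85 wt% Mg.
12.21% − 22.85% gives a difference of -10.64 percentage points.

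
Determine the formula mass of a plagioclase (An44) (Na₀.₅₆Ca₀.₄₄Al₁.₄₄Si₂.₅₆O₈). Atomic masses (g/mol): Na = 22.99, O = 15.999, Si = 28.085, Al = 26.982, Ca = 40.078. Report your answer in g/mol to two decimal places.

269.25 g/mol

Na: 0.56 × 22.99 = 12.8744
Ca: 0.44 × 40.078 = 17.6343
Al: 1.44 × 26.982 = 38.8541
Si: 2.56 × 28.085 = 71.8976
O: 8 × 15.999 = 127.9920
Summing the contributions gives the formula mass.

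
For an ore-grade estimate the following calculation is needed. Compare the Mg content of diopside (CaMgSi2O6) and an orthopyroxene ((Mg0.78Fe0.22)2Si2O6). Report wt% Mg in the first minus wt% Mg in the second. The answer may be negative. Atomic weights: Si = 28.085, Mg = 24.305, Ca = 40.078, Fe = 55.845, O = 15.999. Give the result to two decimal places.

-6.44 percentage points

M(CaMgSi2O6) = 216.547 g/mol, so wt% Mg = 24.305/216.547 × 100 = 11.22%.
M((Mg0.78Fe0.22)2Si2O6) = 214.652 g/mol, so wt% Mg = 37.916/214.652 × 100 = 17.66%.
11.22 − 17.66 = -6.44 pp.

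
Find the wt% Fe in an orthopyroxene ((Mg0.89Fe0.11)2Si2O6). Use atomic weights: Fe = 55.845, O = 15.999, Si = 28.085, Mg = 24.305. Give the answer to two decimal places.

M((Mg0.89Fe0.11)2Si2O6) = 207.713 g/mol.
Fe contributes 0.22 × 55.845 = 12.286 g per mole.
12.286/207.713 = 0.0591 → 5.91%.

5.91 mass %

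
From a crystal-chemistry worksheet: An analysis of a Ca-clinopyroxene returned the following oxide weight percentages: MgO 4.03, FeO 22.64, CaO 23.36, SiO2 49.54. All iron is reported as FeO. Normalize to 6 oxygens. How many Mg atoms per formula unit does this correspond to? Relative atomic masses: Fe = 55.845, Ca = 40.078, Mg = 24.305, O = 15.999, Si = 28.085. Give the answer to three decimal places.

MgO (M=40.304): mol = 0.09999; Mg = 0.09999, O = 0.09999.
FeO (M=71.844): mol = 0.31513; Fe = 0.31513, O = 0.31513.
CaO (M=56.077): mol = 0.41657; Ca = 0.41657, O = 0.41657.
SiO2 (M=60.083): mol = 0.82453; Si = 0.82453, O = 1.64906.
ΣO = 2.48075; factor = 6/ΣO = 2.41862.
Mg apfu = 0.09999 × 2.41862 = 0.242.

0.242 Mg apfu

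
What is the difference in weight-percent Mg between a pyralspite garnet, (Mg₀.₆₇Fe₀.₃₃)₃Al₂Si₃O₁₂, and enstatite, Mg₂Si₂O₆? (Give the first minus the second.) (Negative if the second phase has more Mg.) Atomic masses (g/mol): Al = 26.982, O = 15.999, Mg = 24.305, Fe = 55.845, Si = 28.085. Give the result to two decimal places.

Mg in (Mg₀.₆₇Fe₀.₃₃)₃Al₂Si₃O₁₂: molar mass 434.347 g/mol; 2.01×24.305 = 48.853 g → 11.25 wt%.
Mg in Mg₂Si₂O₆: molar mass 200.774 g/mol; 2×24.305 = 48.610 g → 24.21 wt%.
Difference = 11.25 − 24.21 = -12.96 percentage points.

-12.96 percentage points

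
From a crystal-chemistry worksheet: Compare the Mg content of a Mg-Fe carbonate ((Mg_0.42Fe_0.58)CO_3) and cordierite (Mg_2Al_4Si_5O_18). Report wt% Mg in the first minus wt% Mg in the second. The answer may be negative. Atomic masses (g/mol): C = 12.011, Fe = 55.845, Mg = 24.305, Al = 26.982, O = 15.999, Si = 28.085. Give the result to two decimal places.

1.64 percentage points

First mineral: 10.208 g Mg in 102.606 g formula = 9.95 wt% Mg.
Second mineral: 48.610 g Mg in 584.945 g formula = 8.31 wt% Mg.
9.95% − 8.31% gives a difference of 1.64 percentage points.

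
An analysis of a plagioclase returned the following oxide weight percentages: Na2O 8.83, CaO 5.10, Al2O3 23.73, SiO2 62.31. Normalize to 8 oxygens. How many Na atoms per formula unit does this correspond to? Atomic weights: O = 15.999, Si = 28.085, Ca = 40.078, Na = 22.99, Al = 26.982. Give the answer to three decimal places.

0.758 Na apfu

Na2O (M=61.979): mol = 0.14247; Na = 0.28494, O = 0.14247.
CaO (M=56.077): mol = 0.09095; Ca = 0.09095, O = 0.09095.
Al2O3 (M=101.961): mol = 0.23274; Al = 0.46548, O = 0.69822.
SiO2 (M=60.083): mol = 1.03707; Si = 1.03707, O = 2.07414.
ΣO = 3.00578; factor = 8/ΣO = 2.66154.
Na apfu = 0.28494 × 2.66154 = 0.758.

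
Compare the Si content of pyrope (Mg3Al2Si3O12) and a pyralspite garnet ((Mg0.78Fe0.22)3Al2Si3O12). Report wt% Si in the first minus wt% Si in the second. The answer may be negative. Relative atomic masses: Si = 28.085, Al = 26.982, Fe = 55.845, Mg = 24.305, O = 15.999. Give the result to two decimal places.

1.03 percentage points

Si in Mg3Al2Si3O12: molar mass 403.122 g/mol; 3×28.085 = 84.255 g → 20.90 wt%.
Si in (Mg0.78Fe0.22)3Al2Si3O12: molar mass 423.938 g/mol; 3×28.085 = 84.255 g → 19.87 wt%.
Difference = 20.90 − 19.87 = 1.03 percentage points.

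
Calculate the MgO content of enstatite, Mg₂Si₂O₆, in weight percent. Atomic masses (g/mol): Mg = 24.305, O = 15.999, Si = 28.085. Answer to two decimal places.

Molar mass of Mg₂Si₂O₆ = 2·24.305 + 2·28.085 + 6·15.999 = 200.774 g/mol.
Each formula unit contains 2 Mg, equivalent to 2/1 = 2.0000 mol MgO.
M(MgO) = 1×24.305 + 1×15.999 = 40.304 g/mol.
Mass of MgO per formula unit = 2.0000 × 40.304 = 80.608 g.
MgO wt% = 80.608 / 200.774 × 100 = 40.15%.

40.15 wt%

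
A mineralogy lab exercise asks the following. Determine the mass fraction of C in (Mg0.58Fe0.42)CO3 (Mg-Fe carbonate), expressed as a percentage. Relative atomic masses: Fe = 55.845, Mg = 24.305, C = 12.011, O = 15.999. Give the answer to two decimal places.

12.31 weight percent

M((Mg0.58Fe0.42)CO3) = 97.560 g/mol.
C contributes 1 × 12.011 = 12.011 g per mole.
12.011/97.560 = 0.1231 → 12.31%.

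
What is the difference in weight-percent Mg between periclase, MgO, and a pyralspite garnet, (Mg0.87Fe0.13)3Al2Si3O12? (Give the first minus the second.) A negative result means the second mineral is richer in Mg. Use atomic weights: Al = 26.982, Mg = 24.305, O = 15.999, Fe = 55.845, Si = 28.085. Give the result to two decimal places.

Mg in MgO: molar mass 40.304 g/mol; 1×24.305 = 24.305 g → 60.30 wt%.
Mg in (Mg0.87Fe0.13)3Al2Si3O12: molar mass 415.423 g/mol; 2.61×24.305 = 63.436 g → 15.27 wt%.
Difference = 60.30 − 15.27 = 45.03 percentage points.

45.03 percentage points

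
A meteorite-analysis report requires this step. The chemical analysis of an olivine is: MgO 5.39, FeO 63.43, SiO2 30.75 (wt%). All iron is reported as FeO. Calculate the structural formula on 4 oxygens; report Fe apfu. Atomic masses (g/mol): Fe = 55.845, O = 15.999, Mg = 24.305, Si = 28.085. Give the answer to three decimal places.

MgO: 5.39/40.304 = 0.13373 mol → 0.13373 mol Mg, 0.13373 mol O.
FeO: 63.43/71.844 = 0.88289 mol → 0.88289 mol Fe, 0.88289 mol O.
SiO2: 30.75/60.083 = 0.51179 mol → 0.51179 mol Si, 1.02358 mol O.
Total oxygen = 2.04020 mol. Normalization factor = 4/2.04020 = 1.96059.
Fe per 4 O = 0.88289 × 1.96059 = 1.731.

1.731 Fe apfu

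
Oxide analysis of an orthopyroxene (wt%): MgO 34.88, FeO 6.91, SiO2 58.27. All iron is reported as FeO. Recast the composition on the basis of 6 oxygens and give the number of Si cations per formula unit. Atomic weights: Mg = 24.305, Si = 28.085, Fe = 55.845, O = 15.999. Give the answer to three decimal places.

2.006 Si apfu

34.88 wt% MgO ÷ 40.304 g/mol = 0.86542 mol, giving 0.86542 Mg and 0.86542 O.
6.91 wt% FeO ÷ 71.844 g/mol = 0.09618 mol, giving 0.09618 Fe and 0.09618 O.
58.27 wt% SiO2 ÷ 60.083 g/mol = 0.96983 mol, giving 0.96983 Si and 1.93966 O.
Oxygen sums to 2.90126; scaling by 6/2.90126 = 2.06807 puts the formula on 6 O.
Si: 0.96983 × 2.06807 = 2.006 atoms per formula unit.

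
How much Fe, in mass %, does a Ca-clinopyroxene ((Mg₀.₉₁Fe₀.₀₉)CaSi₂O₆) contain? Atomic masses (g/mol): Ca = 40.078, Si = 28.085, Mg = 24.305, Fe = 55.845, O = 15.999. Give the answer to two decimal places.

2.29 mass %

Molar mass of (Mg₀.₉₁Fe₀.₀₉)CaSi₂O₆: 0.91×24.305 + 0.09×55.845 + 1×40.078 + 2×28.085 + 6×15.999 = 219.386 g/mol.
Mass of Fe per formula unit: 0.09 × 55.845 = 5.026 g.
Weight fraction Fe = 5.026 / 219.386 = 0.0229.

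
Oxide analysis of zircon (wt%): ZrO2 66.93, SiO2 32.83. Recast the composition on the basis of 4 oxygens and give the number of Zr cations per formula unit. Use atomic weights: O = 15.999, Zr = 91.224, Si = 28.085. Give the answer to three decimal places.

0.997 Zr apfu

ZrO2 (M=123.222): mol = 0.54317; Zr = 0.54317, O = 1.08634.
SiO2 (M=60.083): mol = 0.54641; Si = 0.54641, O = 1.09282.
ΣO = 2.17916; factor = 4/ΣO = 1.83557.
Zr apfu = 0.54317 × 1.83557 = 0.997.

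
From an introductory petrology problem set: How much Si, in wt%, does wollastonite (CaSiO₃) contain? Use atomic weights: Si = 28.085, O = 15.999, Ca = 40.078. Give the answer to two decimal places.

Molar mass of CaSiO₃: 1·40.078 + 1·28.085 + 3·15.999 = 116.160 g/mol.
Mass of Si per formula unit: 1 × 28.085 = 28.085 g.
Weight fraction Si = 28.085 / 116.160 = 0.2418.

24.18 wt%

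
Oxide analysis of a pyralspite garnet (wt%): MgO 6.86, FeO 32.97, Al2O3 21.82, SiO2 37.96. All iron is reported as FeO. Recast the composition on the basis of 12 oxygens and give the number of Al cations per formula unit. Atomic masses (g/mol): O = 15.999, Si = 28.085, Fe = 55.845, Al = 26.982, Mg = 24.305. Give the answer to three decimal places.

2.026 Al apfu

MgO (M=40.304): mol = 0.17021; Mg = 0.17021, O = 0.17021.
FeO (M=71.844): mol = 0.45891; Fe = 0.45891, O = 0.45891.
Al2O3 (M=101.961): mol = 0.21400; Al = 0.42800, O = 0.64200.
SiO2 (M=60.083): mol = 0.63179; Si = 0.63179, O = 1.26358.
ΣO = 2.53470; factor = 12/ΣO = 4.73429.
Al apfu = 0.42800 × 4.73429 = 2.026.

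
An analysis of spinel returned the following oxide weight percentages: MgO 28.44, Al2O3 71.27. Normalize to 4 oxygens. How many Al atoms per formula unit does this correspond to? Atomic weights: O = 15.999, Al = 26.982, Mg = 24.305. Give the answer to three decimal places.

1.995 Al apfu

MgO: 28.44/40.304 = 0.70564 mol → 0.70564 mol Mg, 0.70564 mol O.
Al2O3: 71.27/101.961 = 0.69899 mol → 1.39798 mol Al, 2.09697 mol O.
Total oxygen = 2.80261 mol. Normalization factor = 4/2.80261 = 1.42724.
Al per 4 O = 1.39798 × 1.42724 = 1.995.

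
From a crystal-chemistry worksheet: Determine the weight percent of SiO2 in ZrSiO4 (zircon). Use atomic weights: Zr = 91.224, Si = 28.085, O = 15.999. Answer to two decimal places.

Formula mass = 183.305 g/mol.
1 Si → 1.0000 mol SiO2 per formula unit; M(SiO2) = 60.083, so SiO2 mass = 60.083 g.
60.083/183.305 × 100 = 32.78 wt%.

32.78 wt%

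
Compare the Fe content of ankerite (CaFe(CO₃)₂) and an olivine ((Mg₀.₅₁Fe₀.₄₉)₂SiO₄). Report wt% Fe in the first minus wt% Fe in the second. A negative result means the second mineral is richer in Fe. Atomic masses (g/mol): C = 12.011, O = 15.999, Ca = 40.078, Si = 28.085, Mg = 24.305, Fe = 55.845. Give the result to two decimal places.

-6.03 percentage points

M(CaFe(CO₃)₂) = 215.939 g/mol, so wt% Fe = 55.845/215.939 × 100 = 25.86%.
M((Mg₀.₅₁Fe₀.₄₉)₂SiO₄) = 171.600 g/mol, so wt% Fe = 54.728/171.600 × 100 = 31.89%.
25.86 − 31.89 = -6.03 pp.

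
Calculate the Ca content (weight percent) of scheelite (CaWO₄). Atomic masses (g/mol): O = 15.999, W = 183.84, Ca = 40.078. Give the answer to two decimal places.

Molar mass of CaWO₄: 1×40.078 + 1×183.84 + 4×15.999 = 287.914 g/mol.
Mass of Ca per formula unit: 1 × 40.078 = 40.078 g.
Weight fraction Ca = 40.078 / 287.914 = 0.1392.

13.92 weight percent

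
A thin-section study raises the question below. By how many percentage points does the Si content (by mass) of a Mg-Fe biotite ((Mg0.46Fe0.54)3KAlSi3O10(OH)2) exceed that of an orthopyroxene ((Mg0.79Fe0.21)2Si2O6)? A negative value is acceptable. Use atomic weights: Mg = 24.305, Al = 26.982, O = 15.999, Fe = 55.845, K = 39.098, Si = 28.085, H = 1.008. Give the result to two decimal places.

-8.26 percentage points

Si in (Mg0.46Fe0.54)3KAlSi3O10(OH)2: molar mass 468.349 g/mol; 3×28.085 = 84.255 g → 17.99 wt%.
Si in (Mg0.79Fe0.21)2Si2O6: molar mass 214.021 g/mol; 2×28.085 = 56.170 g → 26.25 wt%.
Difference = 17.99 − 26.25 = -8.26 percentage points.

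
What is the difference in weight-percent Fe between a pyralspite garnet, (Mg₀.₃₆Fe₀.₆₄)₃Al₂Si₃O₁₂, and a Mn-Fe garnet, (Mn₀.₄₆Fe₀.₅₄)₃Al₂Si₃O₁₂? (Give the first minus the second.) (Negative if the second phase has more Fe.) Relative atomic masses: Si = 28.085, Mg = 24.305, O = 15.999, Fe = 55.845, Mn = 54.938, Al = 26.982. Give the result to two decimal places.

4.90 percentage points

M((Mg₀.₃₆Fe₀.₆₄)₃Al₂Si₃O₁₂) = 463.679 g/mol, so wt% Fe = 107.222/463.679 × 100 = 23.12%.
M((Mn₀.₄₆Fe₀.₅₄)₃Al₂Si₃O₁₂) = 496.490 g/mol, so wt% Fe = 90.469/496.490 × 100 = 18.22%.
23.12 − 18.22 = 4.90 pp.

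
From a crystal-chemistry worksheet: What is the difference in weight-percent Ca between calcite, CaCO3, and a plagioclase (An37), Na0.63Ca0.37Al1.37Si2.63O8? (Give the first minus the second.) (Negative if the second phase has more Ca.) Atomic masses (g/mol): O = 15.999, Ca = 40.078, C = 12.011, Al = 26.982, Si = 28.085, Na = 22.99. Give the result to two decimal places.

34.51 percentage points

M(CaCO3) = 100.086 g/mol, so wt% Ca = 40.078/100.086 × 100 = 40.04%.
M(Na0.63Ca0.37Al1.37Si2.63O8) = 268.133 g/mol, so wt% Ca = 14.829/268.133 × 100 = 5.53%.
40.04 − 5.53 = 34.51 pp.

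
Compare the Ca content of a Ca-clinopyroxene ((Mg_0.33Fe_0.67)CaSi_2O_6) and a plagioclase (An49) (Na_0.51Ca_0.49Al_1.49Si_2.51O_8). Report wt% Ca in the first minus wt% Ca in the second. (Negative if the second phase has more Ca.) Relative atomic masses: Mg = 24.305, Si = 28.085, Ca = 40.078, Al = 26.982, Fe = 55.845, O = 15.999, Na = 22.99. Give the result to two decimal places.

Ca in (Mg_0.33Fe_0.67)CaSi_2O_6: molar mass 237.679 g/mol; 1×40.078 = 40.078 g → 16.86 wt%.
Ca in Na_0.51Ca_0.49Al_1.49Si_2.51O_8: molar mass 270.052 g/mol; 0.49×40.078 = 19.638 g → 7.27 wt%.
Difference = 16.86 − 7.27 = 9.59 percentage points.

9.59 percentage points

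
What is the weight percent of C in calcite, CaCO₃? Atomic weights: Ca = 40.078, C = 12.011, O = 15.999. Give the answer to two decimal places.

Molar mass of CaCO₃: 1·40.078 + 1·12.011 + 3·15.999 = 100.086 g/mol.
Mass of C per formula unit: 1 × 12.011 = 12.011 g.
Weight fraction C = 12.011 / 100.086 = 0.1200.

12.00 mass %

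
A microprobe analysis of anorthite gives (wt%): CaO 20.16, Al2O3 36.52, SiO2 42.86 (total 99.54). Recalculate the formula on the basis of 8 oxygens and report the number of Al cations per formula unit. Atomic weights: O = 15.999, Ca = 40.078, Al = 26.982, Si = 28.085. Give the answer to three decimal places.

2.003 Al apfu

CaO: 20.16/56.077 = 0.35951 mol → 0.35951 mol Ca, 0.35951 mol O.
Al2O3: 36.52/101.961 = 0.35818 mol → 0.71636 mol Al, 1.07454 mol O.
SiO2: 42.86/60.083 = 0.71335 mol → 0.71335 mol Si, 1.42670 mol O.
Total oxygen = 2.86075 mol. Normalization factor = 8/2.86075 = 2.79647.
Al per 8 O = 0.71636 × 2.79647 = 2.003.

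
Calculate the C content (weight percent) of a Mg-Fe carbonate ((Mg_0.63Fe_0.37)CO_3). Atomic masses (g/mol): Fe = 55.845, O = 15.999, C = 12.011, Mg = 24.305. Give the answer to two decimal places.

M((Mg_0.63Fe_0.37)CO_3) = 95.983 g/mol.
C contributes 1 × 12.011 = 12.011 g per mole.
12.011/95.983 = 0.1251 → 12.51%.

12.51 weight percent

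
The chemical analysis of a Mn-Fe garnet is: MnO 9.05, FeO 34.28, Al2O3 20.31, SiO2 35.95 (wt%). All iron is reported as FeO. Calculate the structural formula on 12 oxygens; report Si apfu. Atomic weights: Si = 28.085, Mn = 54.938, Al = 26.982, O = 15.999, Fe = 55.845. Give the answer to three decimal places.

9.05 wt% MnO ÷ 70.937 g/mol = 0.12758 mol, giving 0.12758 Mn and 0.12758 O.
34.28 wt% FeO ÷ 71.844 g/mol = 0.47714 mol, giving 0.47714 Fe and 0.47714 O.
20.31 wt% Al2O3 ÷ 101.961 g/mol = 0.19919 mol, giving 0.39838 Al and 0.59757 O.
35.95 wt% SiO2 ÷ 60.083 g/mol = 0.59834 mol, giving 0.59834 Si and 1.19668 O.
Oxygen sums to 2.39897; scaling by 12/2.39897 = 5.00215 puts the formula on 12 O.
Si: 0.59834 × 5.00215 = 2.993 atoms per formula unit.

2.993 Si apfu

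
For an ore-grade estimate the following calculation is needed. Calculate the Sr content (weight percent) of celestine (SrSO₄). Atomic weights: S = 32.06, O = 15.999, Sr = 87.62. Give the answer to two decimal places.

47.70 weight percent

Formula mass = 1·87.62 + 1·32.06 + 4·15.999 = 183.676 g/mol, of which 87.620 g is Sr.
So Sr makes up 87.620/183.676 = 0.4770 of the mass, i.e. 47.70%.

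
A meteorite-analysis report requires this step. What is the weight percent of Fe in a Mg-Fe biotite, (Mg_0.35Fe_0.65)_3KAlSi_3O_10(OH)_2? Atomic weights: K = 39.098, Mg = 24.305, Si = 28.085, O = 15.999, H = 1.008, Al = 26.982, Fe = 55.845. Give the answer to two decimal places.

Formula mass = 1.05*24.305 + 1.95*55.845 + 1*39.098 + 1*26.982 + 3*28.085 + 12*15.999 + 2*1.008 = 478.757 g/mol, of which 108.898 g is Fe.
So Fe makes up 108.898/478.757 = 0.2275 of the mass, i.e. 22.75%.

22.75 wt%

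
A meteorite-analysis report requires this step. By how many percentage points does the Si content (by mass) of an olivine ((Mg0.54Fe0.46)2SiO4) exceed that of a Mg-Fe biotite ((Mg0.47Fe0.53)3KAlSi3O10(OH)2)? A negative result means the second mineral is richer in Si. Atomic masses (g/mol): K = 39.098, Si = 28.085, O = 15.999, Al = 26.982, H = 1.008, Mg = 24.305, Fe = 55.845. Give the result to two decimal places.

M((Mg0.54Fe0.46)2SiO4) = 169.708 g/mol, so wt% Si = 28.085/169.708 × 100 = 16.55%.
M((Mg0.47Fe0.53)3KAlSi3O10(OH)2) = 467.403 g/mol, so wt% Si = 84.255/467.403 × 100 = 18.03%.
16.55 − 18.03 = -1.48 pp.

-1.48 percentage points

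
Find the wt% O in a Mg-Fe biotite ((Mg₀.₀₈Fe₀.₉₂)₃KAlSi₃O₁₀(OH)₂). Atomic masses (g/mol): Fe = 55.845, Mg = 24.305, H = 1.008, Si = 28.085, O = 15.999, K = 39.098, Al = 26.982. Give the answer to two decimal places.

38.07 wt%

Formula mass = 0.24*24.305 + 2.76*55.845 + 1*39.098 + 1*26.982 + 3*28.085 + 12*15.999 + 2*1.008 = 504.304 g/mol, of which 191.988 g is O.
So O makes up 191.988/504.304 = 0.3807 of the mass, i.e. 38.07%.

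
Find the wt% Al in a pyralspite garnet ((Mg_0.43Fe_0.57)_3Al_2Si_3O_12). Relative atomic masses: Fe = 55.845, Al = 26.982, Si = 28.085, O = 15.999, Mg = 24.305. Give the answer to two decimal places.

M((Mg_0.43Fe_0.57)_3Al_2Si_3O_12) = 457.055 g/mol.
Al contributes 2 × 26.982 = 53.964 g per mole.
53.964/457.055 = 0.1181 → 11.81%.

11.81 weight percent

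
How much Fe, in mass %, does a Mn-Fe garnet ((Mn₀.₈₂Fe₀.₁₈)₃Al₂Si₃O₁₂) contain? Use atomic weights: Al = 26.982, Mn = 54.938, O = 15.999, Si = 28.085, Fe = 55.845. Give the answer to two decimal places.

M((Mn₀.₈₂Fe₀.₁₈)₃Al₂Si₃O₁₂) = 495.511 g/mol.
Fe contributes 0.54 × 55.845 = 30.156 g per mole.
30.156/495.511 = 0.0609 → 6.09%.

6.09 mass %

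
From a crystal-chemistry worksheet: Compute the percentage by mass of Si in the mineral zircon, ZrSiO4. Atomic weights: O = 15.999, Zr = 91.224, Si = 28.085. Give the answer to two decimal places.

Formula mass = 1*91.224 + 1*28.085 + 4*15.999 = 183.305 g/mol, of which 28.085 g is Si.
So Si makes up 28.085/183.305 = 0.1532 of the mass, i.e. 15.32%.

15.32 weight percent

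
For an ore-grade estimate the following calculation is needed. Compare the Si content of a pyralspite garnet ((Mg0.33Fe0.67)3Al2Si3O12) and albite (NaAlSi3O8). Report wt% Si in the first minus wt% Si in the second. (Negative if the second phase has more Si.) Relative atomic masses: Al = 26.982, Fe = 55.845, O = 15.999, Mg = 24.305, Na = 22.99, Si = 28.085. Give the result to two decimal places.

-14.07 percentage points

M((Mg0.33Fe0.67)3Al2Si3O12) = 466.517 g/mol, so wt% Si = 84.255/466.517 × 100 = 18.06%.
M(NaAlSi3O8) = 262.219 g/mol, so wt% Si = 84.255/262.219 × 100 = 32.13%.
18.06 − 32.13 = -14.07 pp.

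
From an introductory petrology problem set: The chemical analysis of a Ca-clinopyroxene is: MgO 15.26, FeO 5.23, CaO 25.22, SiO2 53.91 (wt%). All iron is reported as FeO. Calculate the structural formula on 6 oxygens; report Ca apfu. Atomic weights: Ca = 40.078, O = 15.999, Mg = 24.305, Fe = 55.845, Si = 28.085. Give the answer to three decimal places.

MgO: 15.26/40.304 = 0.37862 mol → 0.37862 mol Mg, 0.37862 mol O.
FeO: 5.23/71.844 = 0.07280 mol → 0.07280 mol Fe, 0.07280 mol O.
CaO: 25.22/56.077 = 0.44974 mol → 0.44974 mol Ca, 0.44974 mol O.
SiO2: 53.91/60.083 = 0.89726 mol → 0.89726 mol Si, 1.79452 mol O.
Total oxygen = 2.69568 mol. Normalization factor = 6/2.69568 = 2.22578.
Ca per 6 O = 0.44974 × 2.22578 = 1.001.

1.001 Ca apfu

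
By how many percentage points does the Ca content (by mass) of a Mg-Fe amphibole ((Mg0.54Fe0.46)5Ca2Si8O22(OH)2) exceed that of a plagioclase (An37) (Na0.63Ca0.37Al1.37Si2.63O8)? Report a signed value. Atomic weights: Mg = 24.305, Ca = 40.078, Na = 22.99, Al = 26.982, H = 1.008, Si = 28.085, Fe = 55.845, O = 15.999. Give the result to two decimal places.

Ca in (Mg0.54Fe0.46)5Ca2Si8O22(OH)2: molar mass 884.895 g/mol; 2×40.078 = 80.156 g → 9.06 wt%.
Ca in Na0.63Ca0.37Al1.37Si2.63O8: molar mass 268.133 g/mol; 0.37×40.078 = 14.829 g → 5.53 wt%.
Difference = 9.06 − 5.53 = 3.53 percentage points.

3.53 percentage points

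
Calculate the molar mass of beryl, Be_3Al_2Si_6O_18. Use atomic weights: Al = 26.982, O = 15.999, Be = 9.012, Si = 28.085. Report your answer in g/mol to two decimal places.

537.49 g/mol

The formula mass is the sum 3×9.012 + 2×26.982 + 6×28.085 + 18×15.999.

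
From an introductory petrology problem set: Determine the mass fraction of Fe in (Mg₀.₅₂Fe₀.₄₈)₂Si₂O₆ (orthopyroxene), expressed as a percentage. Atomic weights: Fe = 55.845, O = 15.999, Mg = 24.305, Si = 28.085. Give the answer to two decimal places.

23.20 weight percent

M((Mg₀.₅₂Fe₀.₄₈)₂Si₂O₆) = 231.052 g/mol.
Fe contributes 0.96 × 55.845 = 53.611 g per mole.
53.611/231.052 = 0.2320 → 23.20%.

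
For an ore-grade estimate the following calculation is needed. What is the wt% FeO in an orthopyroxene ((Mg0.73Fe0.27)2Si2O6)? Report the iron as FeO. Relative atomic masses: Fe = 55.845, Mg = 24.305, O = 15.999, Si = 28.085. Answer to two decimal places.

Molar mass of (Mg0.73Fe0.27)2Si2O6 = 1.46·24.305 + 0.54·55.845 + 2·28.085 + 6·15.999 = 217.806 g/mol.
Each formula unit contains 0.54 Fe, equivalent to 0.54/1 = 0.5400 mol FeO.
M(FeO) = 1×55.845 + 1×15.999 = 71.844 g/mol.
Mass of FeO per formula unit = 0.5400 × 71.844 = 38.796 g.
FeO wt% = 38.796 / 217.806 × 100 = 17.81%.

17.81 wt%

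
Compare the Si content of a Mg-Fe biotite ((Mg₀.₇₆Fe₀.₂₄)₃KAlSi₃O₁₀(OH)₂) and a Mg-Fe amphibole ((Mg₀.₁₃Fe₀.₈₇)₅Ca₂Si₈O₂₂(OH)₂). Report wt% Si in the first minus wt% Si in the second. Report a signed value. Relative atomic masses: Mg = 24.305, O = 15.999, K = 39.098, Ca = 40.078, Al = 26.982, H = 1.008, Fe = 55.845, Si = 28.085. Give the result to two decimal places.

-4.51 percentage points

First mineral: 84.255 g Si in 439.963 g formula = 19.15 wt% Si.
Second mineral: 224.680 g Si in 949.552 g formula = 23.66 wt% Si.
19.15% − 23.66% gives a difference of -4.51 percentage points.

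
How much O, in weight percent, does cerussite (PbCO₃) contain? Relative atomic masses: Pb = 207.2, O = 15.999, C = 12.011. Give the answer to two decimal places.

Formula mass = 1·207.2 + 1·12.011 + 3·15.999 = 267.208 g/mol, of which 47.997 g is O.
So O makes up 47.997/267.208 = 0.1796 of the mass, i.e. 17.96%.

17.96 weight percent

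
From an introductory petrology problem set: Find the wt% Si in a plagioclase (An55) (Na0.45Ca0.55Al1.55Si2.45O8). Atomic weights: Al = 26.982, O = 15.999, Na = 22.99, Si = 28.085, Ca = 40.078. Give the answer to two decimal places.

M(Na0.45Ca0.55Al1.55Si2.45O8) = 271.011 g/mol.
Si contributes 2.45 × 28.085 = 68.808 g per mole.
68.808/271.011 = 0.2539 → 25.39%.

25.39 mass %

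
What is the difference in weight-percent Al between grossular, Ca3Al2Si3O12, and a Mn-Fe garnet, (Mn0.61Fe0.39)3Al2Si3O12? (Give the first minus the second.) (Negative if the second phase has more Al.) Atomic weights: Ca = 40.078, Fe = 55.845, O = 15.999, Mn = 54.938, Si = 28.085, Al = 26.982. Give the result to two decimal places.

First mineral: 53.964 g Al in 450.441 g formula = 11.98 wt% Al.
Second mineral: 53.964 g Al in 496.082 g formula = 10.88 wt% Al.
11.98% − 10.88% gives a difference of 1.10 percentage points.

1.10 percentage points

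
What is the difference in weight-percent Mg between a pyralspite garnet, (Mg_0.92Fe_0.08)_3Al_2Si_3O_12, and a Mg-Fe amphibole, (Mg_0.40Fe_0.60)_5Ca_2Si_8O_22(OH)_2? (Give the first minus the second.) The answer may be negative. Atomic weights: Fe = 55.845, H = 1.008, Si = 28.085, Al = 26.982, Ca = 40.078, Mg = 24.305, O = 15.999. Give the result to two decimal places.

10.97 percentage points

First mineral: 67.082 g Mg in 410.692 g formula = 16.33 wt% Mg.
Second mineral: 48.610 g Mg in 906.973 g formula = 5.36 wt% Mg.
16.33% − 5.36% gives a difference of 10.97 percentage points.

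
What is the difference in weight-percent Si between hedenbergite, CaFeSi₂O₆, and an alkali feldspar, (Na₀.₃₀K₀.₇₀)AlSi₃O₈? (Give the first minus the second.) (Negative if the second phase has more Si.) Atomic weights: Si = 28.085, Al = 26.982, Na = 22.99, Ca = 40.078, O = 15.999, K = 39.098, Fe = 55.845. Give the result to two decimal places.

M(CaFeSi₂O₆) = 248.087 g/mol, so wt% Si = 56.170/248.087 × 100 = 22.64%.
M((Na₀.₃₀K₀.₇₀)AlSi₃O₈) = 273.495 g/mol, so wt% Si = 84.255/273.495 × 100 = 30.81%.
22.64 − 30.81 = -8.17 pp.

-8.17 percentage points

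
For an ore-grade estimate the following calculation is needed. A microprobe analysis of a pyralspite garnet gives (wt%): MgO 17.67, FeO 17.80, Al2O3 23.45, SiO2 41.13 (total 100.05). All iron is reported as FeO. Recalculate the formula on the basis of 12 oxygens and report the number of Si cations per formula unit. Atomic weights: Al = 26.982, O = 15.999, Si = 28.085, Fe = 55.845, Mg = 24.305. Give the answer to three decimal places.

MgO (M=40.304): mol = 0.43842; Mg = 0.43842, O = 0.43842.
FeO (M=71.844): mol = 0.24776; Fe = 0.24776, O = 0.24776.
Al2O3 (M=101.961): mol = 0.22999; Al = 0.45998, O = 0.68997.
SiO2 (M=60.083): mol = 0.68455; Si = 0.68455, O = 1.36910.
ΣO = 2.74525; factor = 12/ΣO = 4.37119.
Si apfu = 0.68455 × 4.37119 = 2.992.

2.992 Si apfu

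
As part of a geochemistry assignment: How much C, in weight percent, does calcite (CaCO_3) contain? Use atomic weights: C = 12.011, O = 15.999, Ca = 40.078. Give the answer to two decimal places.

M(CaCO_3) = 100.086 g/mol.
C contributes 1 × 12.011 = 12.011 g per mole.
12.011/100.086 = 0.1200 → 12.00%.

12.00 weight percent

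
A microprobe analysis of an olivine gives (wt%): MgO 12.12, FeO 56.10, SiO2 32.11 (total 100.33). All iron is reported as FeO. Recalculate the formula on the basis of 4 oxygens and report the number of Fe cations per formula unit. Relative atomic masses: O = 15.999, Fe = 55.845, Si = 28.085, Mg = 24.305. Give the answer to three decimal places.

1.452 Fe apfu

MgO: 12.12/40.304 = 0.30071 mol → 0.30071 mol Mg, 0.30071 mol O.
FeO: 56.10/71.844 = 0.78086 mol → 0.78086 mol Fe, 0.78086 mol O.
SiO2: 32.11/60.083 = 0.53443 mol → 0.53443 mol Si, 1.06886 mol O.
Total oxygen = 2.15043 mol. Normalization factor = 4/2.15043 = 1.86009.
Fe per 4 O = 0.78086 × 1.86009 = 1.452.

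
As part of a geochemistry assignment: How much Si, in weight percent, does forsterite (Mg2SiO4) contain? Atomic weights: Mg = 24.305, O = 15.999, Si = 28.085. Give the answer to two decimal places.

Formula mass = 2*24.305 + 1*28.085 + 4*15.999 = 140.691 g/mol, of which 28.085 g is Si.
So Si makes up 28.085/140.691 = 0.1996 of the mass, i.e. 19.96%.

19.96 weight percent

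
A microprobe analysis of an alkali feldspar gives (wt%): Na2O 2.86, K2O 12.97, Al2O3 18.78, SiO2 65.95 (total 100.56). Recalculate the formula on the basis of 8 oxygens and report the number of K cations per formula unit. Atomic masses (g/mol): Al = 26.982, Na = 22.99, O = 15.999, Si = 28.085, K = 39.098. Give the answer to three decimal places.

Na2O: 2.86/61.979 = 0.04614 mol → 0.09228 mol Na, 0.04614 mol O.
K2O: 12.97/94.195 = 0.13769 mol → 0.27538 mol K, 0.13769 mol O.
Al2O3: 18.78/101.961 = 0.18419 mol → 0.36838 mol Al, 0.55257 mol O.
SiO2: 65.95/60.083 = 1.09765 mol → 1.09765 mol Si, 2.19530 mol O.
Total oxygen = 2.93170 mol. Normalization factor = 8/2.93170 = 2.72879.
K per 8 O = 0.27538 × 2.72879 = 0.751.

0.751 K apfu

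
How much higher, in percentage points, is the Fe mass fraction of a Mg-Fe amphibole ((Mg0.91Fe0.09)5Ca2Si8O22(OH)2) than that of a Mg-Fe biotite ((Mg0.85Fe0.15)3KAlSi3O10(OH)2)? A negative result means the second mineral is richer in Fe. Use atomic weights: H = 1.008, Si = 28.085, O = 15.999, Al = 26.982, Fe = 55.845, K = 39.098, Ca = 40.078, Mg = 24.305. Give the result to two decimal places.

-2.78 percentage points

M((Mg0.91Fe0.09)5Ca2Si8O22(OH)2) = 826.546 g/mol, so wt% Fe = 25.130/826.546 × 100 = 3.04%.
M((Mg0.85Fe0.15)3KAlSi3O10(OH)2) = 431.447 g/mol, so wt% Fe = 25.130/431.447 × 100 = 5.82%.
3.04 − 5.82 = -2.78 pp.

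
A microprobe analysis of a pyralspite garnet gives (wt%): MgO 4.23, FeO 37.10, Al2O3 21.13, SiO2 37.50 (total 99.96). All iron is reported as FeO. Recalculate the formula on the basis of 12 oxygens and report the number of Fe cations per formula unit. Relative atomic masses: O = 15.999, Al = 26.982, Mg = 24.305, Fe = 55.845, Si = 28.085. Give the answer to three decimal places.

2.487 Fe apfu

MgO (M=40.304): mol = 0.10495; Mg = 0.10495, O = 0.10495.
FeO (M=71.844): mol = 0.51640; Fe = 0.51640, O = 0.51640.
Al2O3 (M=101.961): mol = 0.20724; Al = 0.41448, O = 0.62172.
SiO2 (M=60.083): mol = 0.62414; Si = 0.62414, O = 1.24828.
ΣO = 2.49135; factor = 12/ΣO = 4.81667.
Fe apfu = 0.51640 × 4.81667 = 2.487.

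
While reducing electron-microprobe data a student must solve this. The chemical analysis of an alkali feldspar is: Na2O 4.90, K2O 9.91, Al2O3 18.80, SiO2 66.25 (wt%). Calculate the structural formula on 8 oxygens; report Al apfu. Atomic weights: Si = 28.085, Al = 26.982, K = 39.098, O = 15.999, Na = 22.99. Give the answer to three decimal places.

1.003 Al apfu

Na2O (M=61.979): mol = 0.07906; Na = 0.15812, O = 0.07906.
K2O (M=94.195): mol = 0.10521; K = 0.21042, O = 0.10521.
Al2O3 (M=101.961): mol = 0.18438; Al = 0.36876, O = 0.55314.
SiO2 (M=60.083): mol = 1.10264; Si = 1.10264, O = 2.20528.
ΣO = 2.94269; factor = 8/ΣO = 2.71860.
Al apfu = 0.36876 × 2.71860 = 1.003.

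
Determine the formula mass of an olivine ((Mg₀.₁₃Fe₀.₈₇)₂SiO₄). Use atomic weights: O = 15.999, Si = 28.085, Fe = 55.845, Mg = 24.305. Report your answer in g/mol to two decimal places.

195.57 g/mol

M = 0.26(24.305) + 1.74(55.845) + 1(28.085) + 4(15.999)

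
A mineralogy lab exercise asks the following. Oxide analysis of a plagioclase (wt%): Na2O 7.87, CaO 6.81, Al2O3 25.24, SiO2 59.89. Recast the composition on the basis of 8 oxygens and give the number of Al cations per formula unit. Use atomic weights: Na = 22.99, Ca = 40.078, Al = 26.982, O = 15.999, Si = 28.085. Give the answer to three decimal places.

1.327 Al apfu

Na2O: 7.87/61.979 = 0.12698 mol → 0.25396 mol Na, 0.12698 mol O.
CaO: 6.81/56.077 = 0.12144 mol → 0.12144 mol Ca, 0.12144 mol O.
Al2O3: 25.24/101.961 = 0.24755 mol → 0.49510 mol Al, 0.74265 mol O.
SiO2: 59.89/60.083 = 0.99679 mol → 0.99679 mol Si, 1.99358 mol O.
Total oxygen = 2.98465 mol. Normalization factor = 8/2.98465 = 2.68038.
Al per 8 O = 0.49510 × 2.68038 = 1.327.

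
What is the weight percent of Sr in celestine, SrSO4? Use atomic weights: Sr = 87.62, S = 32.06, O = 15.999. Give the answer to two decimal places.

47.70 mass %

Molar mass of SrSO4: 1*87.62 + 1*32.06 + 4*15.999 = 183.676 g/mol.
Mass of Sr per formula unit: 1 × 87.62 = 87.620 g.
Weight fraction Sr = 87.620 / 183.676 = 0.4770.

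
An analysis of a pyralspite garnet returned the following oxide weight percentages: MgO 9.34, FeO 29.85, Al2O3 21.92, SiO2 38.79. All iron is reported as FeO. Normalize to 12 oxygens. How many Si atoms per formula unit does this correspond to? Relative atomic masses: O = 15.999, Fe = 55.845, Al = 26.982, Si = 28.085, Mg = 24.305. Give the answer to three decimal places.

MgO: 9.34/40.304 = 0.23174 mol → 0.23174 mol Mg, 0.23174 mol O.
FeO: 29.85/71.844 = 0.41548 mol → 0.41548 mol Fe, 0.41548 mol O.
Al2O3: 21.92/101.961 = 0.21498 mol → 0.42996 mol Al, 0.64494 mol O.
SiO2: 38.79/60.083 = 0.64561 mol → 0.64561 mol Si, 1.29122 mol O.
Total oxygen = 2.58338 mol. Normalization factor = 12/2.58338 = 4.64508.
Si per 12 O = 0.64561 × 4.64508 = 2.999.

2.999 Si apfu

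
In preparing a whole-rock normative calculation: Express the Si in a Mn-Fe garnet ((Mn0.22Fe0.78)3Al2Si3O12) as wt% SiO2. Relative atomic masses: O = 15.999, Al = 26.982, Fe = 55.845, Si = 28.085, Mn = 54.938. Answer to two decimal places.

Formula mass = 497.143 g/mol.
3 Si → 3.0000 mol SiO2 per formula unit; M(SiO2) = 60.083, so SiO2 mass = 180.249 g.
180.249/497.143 × 100 = 36.26 wt%.

36.26 wt%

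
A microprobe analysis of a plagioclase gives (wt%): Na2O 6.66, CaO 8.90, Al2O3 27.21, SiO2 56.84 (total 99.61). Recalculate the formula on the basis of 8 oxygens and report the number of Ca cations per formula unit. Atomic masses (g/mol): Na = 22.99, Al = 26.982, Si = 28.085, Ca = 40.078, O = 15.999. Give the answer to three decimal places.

Na2O: 6.66/61.979 = 0.10746 mol → 0.21492 mol Na, 0.10746 mol O.
CaO: 8.90/56.077 = 0.15871 mol → 0.15871 mol Ca, 0.15871 mol O.
Al2O3: 27.21/101.961 = 0.26687 mol → 0.53374 mol Al, 0.80061 mol O.
SiO2: 56.84/60.083 = 0.94602 mol → 0.94602 mol Si, 1.89204 mol O.
Total oxygen = 2.95882 mol. Normalization factor = 8/2.95882 = 2.70378.
Ca per 8 O = 0.15871 × 2.70378 = 0.429.

0.429 Ca apfu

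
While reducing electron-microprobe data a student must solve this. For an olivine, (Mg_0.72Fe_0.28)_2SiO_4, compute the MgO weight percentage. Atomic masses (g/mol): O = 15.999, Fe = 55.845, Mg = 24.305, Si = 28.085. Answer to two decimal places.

36.65 wt%

Formula mass = 158.353 g/mol.
1.44 Mg → 1.4400 mol MgO per formula unit; M(MgO) = 40.304, so MgO mass = 58.038 g.
58.038/158.353 × 100 = 36.65 wt%.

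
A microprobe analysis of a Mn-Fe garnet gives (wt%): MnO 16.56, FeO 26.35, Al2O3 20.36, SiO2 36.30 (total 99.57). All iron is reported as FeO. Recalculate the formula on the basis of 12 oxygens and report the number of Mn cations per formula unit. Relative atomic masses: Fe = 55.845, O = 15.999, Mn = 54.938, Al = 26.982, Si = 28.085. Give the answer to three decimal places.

1.164 Mn apfu

16.56 wt% MnO ÷ 70.937 g/mol = 0.23345 mol, giving 0.23345 Mn and 0.23345 O.
26.35 wt% FeO ÷ 71.844 g/mol = 0.36677 mol, giving 0.36677 Fe and 0.36677 O.
20.36 wt% Al2O3 ÷ 101.961 g/mol = 0.19968 mol, giving 0.39936 Al and 0.59904 O.
36.30 wt% SiO2 ÷ 60.083 g/mol = 0.60416 mol, giving 0.60416 Si and 1.20832 O.
Oxygen sums to 2.40758; scaling by 12/2.40758 = 4.98426 puts the formula on 12 O.
Mn: 0.23345 × 4.98426 = 1.164 atoms per formula unit.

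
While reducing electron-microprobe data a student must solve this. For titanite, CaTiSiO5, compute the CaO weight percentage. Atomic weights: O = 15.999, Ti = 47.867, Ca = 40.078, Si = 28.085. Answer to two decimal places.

28.61 wt%

Molar mass of CaTiSiO5 = 1·40.078 + 1·47.867 + 1·28.085 + 5·15.999 = 196.025 g/mol.
Each formula unit contains 1 Ca, equivalent to 1/1 = 1.0000 mol CaO.
M(CaO) = 1×40.078 + 1×15.999 = 56.077 g/mol.
Mass of CaO per formula unit = 1.0000 × 56.077 = 56.077 g.
CaO wt% = 56.077 / 196.025 × 100 = 28.61%.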